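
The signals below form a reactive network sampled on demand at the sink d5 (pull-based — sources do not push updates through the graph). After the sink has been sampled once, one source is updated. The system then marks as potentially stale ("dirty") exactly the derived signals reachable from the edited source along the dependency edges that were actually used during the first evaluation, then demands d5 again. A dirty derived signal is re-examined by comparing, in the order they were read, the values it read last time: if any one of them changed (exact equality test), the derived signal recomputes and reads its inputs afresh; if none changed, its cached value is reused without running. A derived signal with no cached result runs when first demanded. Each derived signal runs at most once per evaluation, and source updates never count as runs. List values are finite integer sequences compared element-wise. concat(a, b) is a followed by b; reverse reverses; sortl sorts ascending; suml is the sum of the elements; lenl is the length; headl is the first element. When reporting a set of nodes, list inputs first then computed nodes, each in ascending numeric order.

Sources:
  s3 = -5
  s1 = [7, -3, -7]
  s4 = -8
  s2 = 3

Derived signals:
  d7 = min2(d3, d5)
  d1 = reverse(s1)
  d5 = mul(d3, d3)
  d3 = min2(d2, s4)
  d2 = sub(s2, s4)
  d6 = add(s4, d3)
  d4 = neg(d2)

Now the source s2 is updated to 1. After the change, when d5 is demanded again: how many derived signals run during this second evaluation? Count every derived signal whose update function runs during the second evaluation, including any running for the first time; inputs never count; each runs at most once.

Initial pass — values computed on the first demand:
  d2 = sub(3, -8) = 11
  d3 = min2(11, -8) = -8
  d5 = mul(-8, -8) = 64

Second demand — change propagation:
  d2: re-runs because s2 3->1; new result 9.
  d3: re-runs because d2 11->9; new result -8 (unchanged).
  d5: re-examined; everything it read last time is the same (d3 unchanged, d3 unchanged) — cache 64 kept, no run.

The important point: d3 recomputes to an identical value, and the output ends up unchanged.

Run set: d2, d3 (2 run).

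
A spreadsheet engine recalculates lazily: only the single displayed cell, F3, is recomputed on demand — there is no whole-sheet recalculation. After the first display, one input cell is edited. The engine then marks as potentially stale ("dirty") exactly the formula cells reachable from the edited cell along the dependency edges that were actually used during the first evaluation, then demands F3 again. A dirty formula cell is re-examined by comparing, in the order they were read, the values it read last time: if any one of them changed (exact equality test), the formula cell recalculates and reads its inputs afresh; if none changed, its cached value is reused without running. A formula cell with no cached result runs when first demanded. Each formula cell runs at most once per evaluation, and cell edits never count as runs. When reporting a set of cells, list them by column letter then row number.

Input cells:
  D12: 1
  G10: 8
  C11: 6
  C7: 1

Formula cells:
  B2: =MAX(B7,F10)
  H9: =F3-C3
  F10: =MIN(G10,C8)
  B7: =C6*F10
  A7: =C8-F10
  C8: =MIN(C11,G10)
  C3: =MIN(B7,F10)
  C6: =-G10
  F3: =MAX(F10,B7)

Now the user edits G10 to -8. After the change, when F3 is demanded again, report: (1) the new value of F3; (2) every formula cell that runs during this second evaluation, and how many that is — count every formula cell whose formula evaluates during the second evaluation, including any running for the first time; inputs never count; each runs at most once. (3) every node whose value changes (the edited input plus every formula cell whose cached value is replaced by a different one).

New value of F3: -8.
Formula cells that run: B7, C6, C8, F3, F10 — 5 in total.
Values that change: B7, C6, C8, F3, F10, G10.

First evaluation (everything demanded from the output):
  C6 = -(8) = -8
  C8 = MIN(6, 8) = 6
  F10 = MIN(8, 6) = 6
  B7 = -8 * 6 = -48
  F3 = MAX(6, -48) = 6

Propagation after the edit:
  C6: runs — G10 8->-8; result 8.
  C8: runs — G10 8->-8; result -8.
  F10: runs — G10 8->-8; C8 6->-8; result -8.
  B7: runs — C6 -8->8; F10 6->-8; result -64.
  F3: runs — F10 6->-8; B7 -48->-64; result -8.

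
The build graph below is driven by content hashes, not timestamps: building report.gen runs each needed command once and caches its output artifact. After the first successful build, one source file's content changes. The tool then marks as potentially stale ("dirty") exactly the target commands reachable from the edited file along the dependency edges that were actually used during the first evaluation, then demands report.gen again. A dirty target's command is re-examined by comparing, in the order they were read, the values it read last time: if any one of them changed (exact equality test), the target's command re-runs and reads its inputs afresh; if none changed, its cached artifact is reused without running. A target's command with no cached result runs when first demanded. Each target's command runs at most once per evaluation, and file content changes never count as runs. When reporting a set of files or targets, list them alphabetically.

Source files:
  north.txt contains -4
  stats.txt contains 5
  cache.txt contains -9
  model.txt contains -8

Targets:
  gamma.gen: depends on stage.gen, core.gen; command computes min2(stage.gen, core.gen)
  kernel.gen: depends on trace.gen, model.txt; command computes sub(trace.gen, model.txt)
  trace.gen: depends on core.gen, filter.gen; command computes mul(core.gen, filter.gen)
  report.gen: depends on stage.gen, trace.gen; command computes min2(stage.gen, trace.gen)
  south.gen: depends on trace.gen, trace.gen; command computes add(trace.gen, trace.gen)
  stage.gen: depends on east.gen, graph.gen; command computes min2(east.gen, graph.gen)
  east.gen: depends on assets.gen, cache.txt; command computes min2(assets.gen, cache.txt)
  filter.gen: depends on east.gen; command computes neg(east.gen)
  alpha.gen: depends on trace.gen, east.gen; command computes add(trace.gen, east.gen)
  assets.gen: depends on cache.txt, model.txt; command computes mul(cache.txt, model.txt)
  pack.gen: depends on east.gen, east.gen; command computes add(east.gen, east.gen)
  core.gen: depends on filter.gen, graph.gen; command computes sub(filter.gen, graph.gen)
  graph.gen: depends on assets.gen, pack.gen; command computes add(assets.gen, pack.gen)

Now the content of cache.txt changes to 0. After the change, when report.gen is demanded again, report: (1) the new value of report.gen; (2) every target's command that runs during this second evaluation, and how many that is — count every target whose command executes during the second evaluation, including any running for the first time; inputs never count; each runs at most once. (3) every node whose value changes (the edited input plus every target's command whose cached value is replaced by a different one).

report.gen now evaluates to 0.
Run set: assets.gen, core.gen, east.gen, filter.gen, graph.gen, pack.gen, report.gen, stage.gen, trace.gen (9 run).
Changed values: assets.gen, cache.txt, core.gen, east.gen, filter.gen, graph.gen, pack.gen, report.gen, stage.gen, trace.gen.

Initial pass — values computed on the first demand:
  assets.gen = mul(-9, -8) = 72
  east.gen = min2(72, -9) = -9
  filter.gen = neg(-9) = 9
  pack.gen = add(-9, -9) = -18
  graph.gen = add(72, -18) = 54
  core.gen = sub(9, 54) = -45
  stage.gen = min2(-9, 54) = -9
  trace.gen = mul(-45, 9) = -405
  report.gen = min2(-9, -405) = -405

Second demand — change propagation:
  assets.gen: re-runs because cache.txt -9->0; new result 0.
  east.gen: re-runs because assets.gen 72->0; cache.txt -9->0; new result 0.
  filter.gen: re-runs because east.gen -9->0; new result 0.
  pack.gen: re-runs because east.gen -9->0; east.gen -9->0; new result 0.
  graph.gen: re-runs because assets.gen 72->0; pack.gen -18->0; new result 0.
  core.gen: re-runs because filter.gen 9->0; graph.gen 54->0; new result 0.
  stage.gen: re-runs because east.gen -9->0; graph.gen 54->0; new result 0.
  trace.gen: re-runs because core.gen -45->0; filter.gen 9->0; new result 0.
  report.gen: re-runs because stage.gen -9->0; trace.gen -405->0; new result 0.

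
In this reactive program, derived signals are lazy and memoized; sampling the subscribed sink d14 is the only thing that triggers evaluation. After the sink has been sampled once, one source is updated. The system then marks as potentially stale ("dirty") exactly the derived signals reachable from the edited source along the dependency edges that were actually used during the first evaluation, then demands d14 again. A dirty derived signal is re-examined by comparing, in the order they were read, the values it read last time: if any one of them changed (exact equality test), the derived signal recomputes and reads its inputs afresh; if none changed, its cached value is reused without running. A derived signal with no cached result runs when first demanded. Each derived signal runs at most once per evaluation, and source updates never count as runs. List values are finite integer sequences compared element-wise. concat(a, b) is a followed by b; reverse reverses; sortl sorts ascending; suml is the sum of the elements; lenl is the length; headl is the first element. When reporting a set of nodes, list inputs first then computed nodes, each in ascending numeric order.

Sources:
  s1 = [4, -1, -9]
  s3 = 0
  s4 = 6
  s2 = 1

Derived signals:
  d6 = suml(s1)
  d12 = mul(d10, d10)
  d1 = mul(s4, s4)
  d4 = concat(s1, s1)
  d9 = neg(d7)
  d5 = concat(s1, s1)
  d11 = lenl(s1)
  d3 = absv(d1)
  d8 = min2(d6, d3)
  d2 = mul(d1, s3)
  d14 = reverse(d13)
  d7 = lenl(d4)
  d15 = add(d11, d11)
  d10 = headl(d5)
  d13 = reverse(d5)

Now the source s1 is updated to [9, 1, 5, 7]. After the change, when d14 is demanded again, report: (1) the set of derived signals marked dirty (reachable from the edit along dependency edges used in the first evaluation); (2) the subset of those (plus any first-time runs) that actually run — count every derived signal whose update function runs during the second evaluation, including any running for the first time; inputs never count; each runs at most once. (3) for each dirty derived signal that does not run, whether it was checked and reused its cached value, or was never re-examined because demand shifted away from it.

The edit dirties: d5, d13, d14.
3 derived signals run: d5, d13, d14.
No dirty derived signal escaped a run.

First demand of the output computes:
  d5 = concat([4, -1, -9], [4, -1, -9]) = [4, -1, -9, 4, -1, -9]
  d13 = reverse([4, -1, -9, 4, -1, -9]) = [-9, -1, 4, -9, -1, 4]
  d14 = reverse([-9, -1, 4, -9, -1, 4]) = [4, -1, -9, 4, -1, -9]

After the edit, cleaning proceeds:
  d5: a read changed (s1 [4, -1, -9]->[9, 1, 5, 7]; s1 [4, -1, -9]->[9, 1, 5, 7]) — executes, giving [9, 1, 5, 7, 9, 1, 5, 7].
  d13: a read changed (d5 [4, -1, -9, 4, -1, -9]->[9, 1, 5, 7, 9, 1, 5, 7]) — executes, giving [7, 5, 1, 9, 7, 5, 1, 9].
  d14: a read changed (d13 [-9, -1, 4, -9, -1, 4]->[7, 5, 1, 9, 7, 5, 1, 9]) — executes, giving [9, 1, 5, 7, 9, 1, 5, 7].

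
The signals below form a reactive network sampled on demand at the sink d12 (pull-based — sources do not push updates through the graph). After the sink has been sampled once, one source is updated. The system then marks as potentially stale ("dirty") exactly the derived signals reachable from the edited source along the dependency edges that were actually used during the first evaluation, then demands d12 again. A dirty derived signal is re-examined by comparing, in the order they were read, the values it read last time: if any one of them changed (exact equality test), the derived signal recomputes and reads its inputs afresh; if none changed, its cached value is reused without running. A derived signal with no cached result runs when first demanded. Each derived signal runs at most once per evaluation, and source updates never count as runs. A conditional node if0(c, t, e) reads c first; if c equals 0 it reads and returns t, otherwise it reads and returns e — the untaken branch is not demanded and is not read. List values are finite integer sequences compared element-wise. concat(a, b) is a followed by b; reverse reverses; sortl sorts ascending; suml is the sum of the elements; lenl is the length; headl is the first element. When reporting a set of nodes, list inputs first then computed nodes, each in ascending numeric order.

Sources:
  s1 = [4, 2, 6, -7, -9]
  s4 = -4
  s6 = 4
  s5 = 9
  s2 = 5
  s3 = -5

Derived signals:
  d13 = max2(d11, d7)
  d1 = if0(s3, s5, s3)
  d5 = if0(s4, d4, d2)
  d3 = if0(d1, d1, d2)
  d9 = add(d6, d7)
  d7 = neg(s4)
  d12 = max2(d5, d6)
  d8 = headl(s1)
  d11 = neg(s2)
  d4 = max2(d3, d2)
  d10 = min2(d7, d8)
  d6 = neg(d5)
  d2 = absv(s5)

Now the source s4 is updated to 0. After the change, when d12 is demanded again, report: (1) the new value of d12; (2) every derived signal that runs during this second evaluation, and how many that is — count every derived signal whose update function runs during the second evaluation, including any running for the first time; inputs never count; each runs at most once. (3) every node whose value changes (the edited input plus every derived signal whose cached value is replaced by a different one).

d12 now evaluates to 9.
Run set: d1, d3, d4, d5 (4 run).
Changed values: s4.
The important point: the flipped condition pulls in fresh nodes; d1, d3, d4 run for the first time.

Initial pass — values computed on the first demand:
  d2 = absv(9) = 9
  d5 = if0(s4=-4 -> else branch d2) = 9
  d6 = neg(9) = -9
  d12 = max2(9, -9) = 9

Second demand — change propagation:
  d1: newly demanded (no cache) — executes and yields -5.
  d3: newly demanded (no cache) — executes and yields 9.
  d4: newly demanded (no cache) — executes and yields 9.
  d5: re-runs because s4 -4->0; new result 9 (unchanged).
  d6: re-examined; everything it read last time is the same (d5 unchanged) — cache -9 kept, no run.
  d12: re-examined; everything it read last time is the same (d5 unchanged, d6 unchanged) — cache 9 kept, no run.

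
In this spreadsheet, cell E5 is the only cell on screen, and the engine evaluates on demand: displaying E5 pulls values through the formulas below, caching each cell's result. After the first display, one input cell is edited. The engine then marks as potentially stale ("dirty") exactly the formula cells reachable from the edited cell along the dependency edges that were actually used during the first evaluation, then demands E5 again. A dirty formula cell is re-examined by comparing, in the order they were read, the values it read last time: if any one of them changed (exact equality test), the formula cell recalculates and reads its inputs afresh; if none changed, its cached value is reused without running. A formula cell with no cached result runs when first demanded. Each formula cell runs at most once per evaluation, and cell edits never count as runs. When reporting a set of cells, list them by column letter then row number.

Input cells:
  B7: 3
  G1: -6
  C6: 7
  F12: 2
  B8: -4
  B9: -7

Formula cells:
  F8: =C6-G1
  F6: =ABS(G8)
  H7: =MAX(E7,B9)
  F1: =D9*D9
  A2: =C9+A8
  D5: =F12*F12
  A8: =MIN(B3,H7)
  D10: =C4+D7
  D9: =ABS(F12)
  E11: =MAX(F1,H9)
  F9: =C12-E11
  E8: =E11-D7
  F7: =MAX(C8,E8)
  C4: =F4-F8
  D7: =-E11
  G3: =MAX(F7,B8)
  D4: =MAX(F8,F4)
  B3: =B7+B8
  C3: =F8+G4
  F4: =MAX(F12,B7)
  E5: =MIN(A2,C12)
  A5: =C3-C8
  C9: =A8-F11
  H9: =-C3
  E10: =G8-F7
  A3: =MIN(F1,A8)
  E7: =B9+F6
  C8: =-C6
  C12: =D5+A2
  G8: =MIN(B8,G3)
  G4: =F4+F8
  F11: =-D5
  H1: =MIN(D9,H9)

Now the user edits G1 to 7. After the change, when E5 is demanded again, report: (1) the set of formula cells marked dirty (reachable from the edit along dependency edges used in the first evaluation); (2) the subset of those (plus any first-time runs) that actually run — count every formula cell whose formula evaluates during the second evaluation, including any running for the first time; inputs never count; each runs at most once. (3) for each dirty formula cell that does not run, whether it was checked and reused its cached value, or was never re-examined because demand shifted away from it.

Initial pass — values computed on the first demand:
  B3 = 3 + -4 = -1
  C8 = -(7) = -7
  D5 = 2 * 2 = 4
  D9 = ABS(2) = 2
  F1 = 2 * 2 = 4
  F4 = MAX(2, 3) = 3
  F8 = 7 - -6 = 13
  F11 = -(4) = -4
  G4 = 3 + 13 = 16
  C3 = 13 + 16 = 29
  H9 = -(29) = -29
  E11 = MAX(4, -29) = 4
  D7 = -(4) = -4
  E8 = 4 - -4 = 8
  F7 = MAX(-7, 8) = 8
  G3 = MAX(8, -4) = 8
  G8 = MIN(-4, 8) = -4
  F6 = ABS(-4) = 4
  E7 = -7 + 4 = -3
  H7 = MAX(-3, -7) = -3
  A8 = MIN(-1, -3) = -3
  C9 = -3 - -4 = 1
  A2 = 1 + -3 = -2
  C12 = 4 + -2 = 2
  E5 = MIN(-2, 2) = -2

Second demand — change propagation:
  F8: re-runs because G1 -6->7; new result 0.
  G4: re-runs because F8 13->0; new result 3.
  C3: re-runs because F8 13->0; G4 16->3; new result 3.
  H9: re-runs because C3 29->3; new result -3.
  E11: re-runs because H9 -29->-3; new result 4 (unchanged).
  D7: re-examined; everything it read last time is the same (E11 unchanged) — cache -4 kept, no run.
  E8: re-examined; everything it read last time is the same (E11 unchanged, D7 unchanged) — cache 8 kept, no run.
  F7: re-examined; everything it read last time is the same (C8 unchanged, E8 unchanged) — cache 8 kept, no run.
  G3: re-examined; everything it read last time is the same (F7 unchanged, B8 unchanged) — cache 8 kept, no run.
  G8: re-examined; everything it read last time is the same (B8 unchanged, G3 unchanged) — cache -4 kept, no run.
  F6: re-examined; everything it read last time is the same (G8 unchanged) — cache 4 kept, no run.
  E7: re-examined; everything it read last time is the same (B9 unchanged, F6 unchanged) — cache -3 kept, no run.
  H7: re-examined; everything it read last time is the same (E7 unchanged, B9 unchanged) — cache -3 kept, no run.
  A8: re-examined; everything it read last time is the same (B3 unchanged, H7 unchanged) — cache -3 kept, no run.
  C9: re-examined; everything it read last time is the same (A8 unchanged, F11 unchanged) — cache 1 kept, no run.
  A2: re-examined; everything it read last time is the same (C9 unchanged, A8 unchanged) — cache -2 kept, no run.
  C12: re-examined; everything it read last time is the same (D5 unchanged, A2 unchanged) — cache 2 kept, no run.
  E5: re-examined; everything it read last time is the same (A2 unchanged, C12 unchanged) — cache -2 kept, no run.

The important point: E11 recomputes to an identical value, and the output ends up unchanged.

Dirty set: A2, A8, C3, C9, C12, D7, E5, E7, E8, E11, F6, F7, F8, G3, G4, G8, H7, H9.
Run set: C3, E11, F8, G4, H9 (5 run).
Re-examined without running (cache reused): A2, A8, C9, C12, D7, E5, E7, E8, F6, F7, G3, G8, H7.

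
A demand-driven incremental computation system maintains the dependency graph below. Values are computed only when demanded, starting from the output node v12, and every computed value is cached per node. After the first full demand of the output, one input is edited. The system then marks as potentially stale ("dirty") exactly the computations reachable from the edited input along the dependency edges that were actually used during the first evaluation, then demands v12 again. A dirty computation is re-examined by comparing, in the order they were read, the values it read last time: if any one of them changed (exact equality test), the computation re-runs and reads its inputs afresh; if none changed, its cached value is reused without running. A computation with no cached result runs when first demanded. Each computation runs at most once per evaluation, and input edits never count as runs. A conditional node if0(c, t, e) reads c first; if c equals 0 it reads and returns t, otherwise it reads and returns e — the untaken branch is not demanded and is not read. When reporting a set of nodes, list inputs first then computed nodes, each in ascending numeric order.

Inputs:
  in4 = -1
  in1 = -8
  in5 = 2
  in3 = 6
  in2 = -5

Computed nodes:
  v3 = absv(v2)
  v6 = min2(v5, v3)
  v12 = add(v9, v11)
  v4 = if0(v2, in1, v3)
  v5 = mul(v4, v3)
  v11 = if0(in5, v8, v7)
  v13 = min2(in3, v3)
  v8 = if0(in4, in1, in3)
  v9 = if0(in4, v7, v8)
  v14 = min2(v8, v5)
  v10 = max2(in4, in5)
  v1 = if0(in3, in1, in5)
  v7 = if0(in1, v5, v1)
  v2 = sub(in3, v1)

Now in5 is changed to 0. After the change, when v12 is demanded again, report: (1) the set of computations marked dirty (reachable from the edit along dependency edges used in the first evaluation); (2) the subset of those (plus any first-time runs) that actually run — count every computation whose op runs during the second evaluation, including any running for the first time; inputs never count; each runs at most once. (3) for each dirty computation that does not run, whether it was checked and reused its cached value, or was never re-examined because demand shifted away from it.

Marked dirty: v1, v7, v11, v12.
Computations that run: v11, v12 — 2 in total.
Never re-examined (demand shifted away): v1, v7.
Key observation: a condition flipped, so demand moved to the other branch — v1, v7 are never re-examined.

First evaluation (everything demanded from the output):
  v1 = if0(in3=6 -> else branch in5) = 2
  v7 = if0(in1=-8 -> else branch v1) = 2
  v8 = if0(in4=-1 -> else branch in3) = 6
  v9 = if0(in4=-1 -> else branch v8) = 6
  v11 = if0(in5=2 -> else branch v7) = 2
  v12 = add(6, 2) = 8

Propagation after the edit:
  v1: marked dirty but never re-examined — demand shifted away from it.
  v7: marked dirty but never re-examined — demand shifted away from it.
  v11: runs — in5 2->0; result 6.
  v12: runs — v11 2->6; result 12.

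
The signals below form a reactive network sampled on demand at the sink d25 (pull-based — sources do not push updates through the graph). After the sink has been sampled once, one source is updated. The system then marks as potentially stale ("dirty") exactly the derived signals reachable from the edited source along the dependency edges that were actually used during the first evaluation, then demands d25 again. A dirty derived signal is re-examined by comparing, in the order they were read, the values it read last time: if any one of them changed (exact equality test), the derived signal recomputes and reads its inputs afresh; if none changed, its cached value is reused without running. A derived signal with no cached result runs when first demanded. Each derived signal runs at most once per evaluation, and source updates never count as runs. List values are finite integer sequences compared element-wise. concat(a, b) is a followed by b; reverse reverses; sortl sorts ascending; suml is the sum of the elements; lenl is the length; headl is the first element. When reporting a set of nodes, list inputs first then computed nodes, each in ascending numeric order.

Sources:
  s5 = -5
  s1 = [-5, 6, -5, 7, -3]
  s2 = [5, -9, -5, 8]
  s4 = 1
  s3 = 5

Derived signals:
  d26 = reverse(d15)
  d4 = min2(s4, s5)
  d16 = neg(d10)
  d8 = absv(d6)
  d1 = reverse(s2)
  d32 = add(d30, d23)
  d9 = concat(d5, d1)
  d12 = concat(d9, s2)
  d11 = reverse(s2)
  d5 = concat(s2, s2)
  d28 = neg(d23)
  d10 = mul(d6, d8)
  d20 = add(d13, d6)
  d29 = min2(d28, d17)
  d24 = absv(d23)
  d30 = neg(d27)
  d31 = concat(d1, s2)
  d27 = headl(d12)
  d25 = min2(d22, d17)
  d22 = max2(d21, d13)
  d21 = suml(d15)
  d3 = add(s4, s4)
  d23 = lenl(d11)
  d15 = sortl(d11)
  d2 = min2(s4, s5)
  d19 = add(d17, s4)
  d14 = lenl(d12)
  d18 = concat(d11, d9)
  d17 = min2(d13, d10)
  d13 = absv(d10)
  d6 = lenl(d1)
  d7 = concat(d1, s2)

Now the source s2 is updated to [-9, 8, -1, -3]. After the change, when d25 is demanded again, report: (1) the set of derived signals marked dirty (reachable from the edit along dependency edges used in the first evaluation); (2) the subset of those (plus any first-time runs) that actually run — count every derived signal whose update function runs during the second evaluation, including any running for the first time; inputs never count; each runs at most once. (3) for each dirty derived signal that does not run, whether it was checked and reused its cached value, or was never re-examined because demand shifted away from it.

Dirty set: d1, d6, d8, d10, d11, d13, d15, d17, d21, d22, d25.
Run set: d1, d6, d11, d15, d21, d22 (6 run).
Re-examined without running (cache reused): d8, d10, d13, d17, d25.
The important point: at d8 every value read last time is unchanged, so the dirty flag clears without a run.

Initial pass — values computed on the first demand:
  d1 = reverse([5, -9, -5, 8]) = [8, -5, -9, 5]
  d6 = lenl([8, -5, -9, 5]) = 4
  d8 = absv(4) = 4
  d10 = mul(4, 4) = 16
  d11 = reverse([5, -9, -5, 8]) = [8, -5, -9, 5]
  d13 = absv(16) = 16
  d15 = sortl([8, -5, -9, 5]) = [-9, -5, 5, 8]
  d17 = min2(16, 16) = 16
  d21 = suml([-9, -5, 5, 8]) = -1
  d22 = max2(-1, 16) = 16
  d25 = min2(16, 16) = 16

Second demand — change propagation:
  d1: re-runs because s2 [5, -9, -5, 8]->[-9, 8, -1, -3]; new result [-3, -1, 8, -9].
  d6: re-runs because d1 [8, -5, -9, 5]->[-3, -1, 8, -9]; new result 4 (unchanged).
  d8: re-examined; everything it read last time is the same (d6 unchanged) — cache 4 kept, no run.
  d10: re-examined; everything it read last time is the same (d6 unchanged, d8 unchanged) — cache 16 kept, no run.
  d11: re-runs because s2 [5, -9, -5, 8]->[-9, 8, -1, -3]; new result [-3, -1, 8, -9].
  d13: re-examined; everything it read last time is the same (d10 unchanged) — cache 16 kept, no run.
  d15: re-runs because d11 [8, -5, -9, 5]->[-3, -1, 8, -9]; new result [-9, -3, -1, 8].
  d17: re-examined; everything it read last time is the same (d13 unchanged, d10 unchanged) — cache 16 kept, no run.
  d21: re-runs because d15 [-9, -5, 5, 8]->[-9, -3, -1, 8]; new result -5.
  d22: re-runs because d21 -1->-5; new result 16 (unchanged).
  d25: re-examined; everything it read last time is the same (d22 unchanged, d17 unchanged) — cache 16 kept, no run.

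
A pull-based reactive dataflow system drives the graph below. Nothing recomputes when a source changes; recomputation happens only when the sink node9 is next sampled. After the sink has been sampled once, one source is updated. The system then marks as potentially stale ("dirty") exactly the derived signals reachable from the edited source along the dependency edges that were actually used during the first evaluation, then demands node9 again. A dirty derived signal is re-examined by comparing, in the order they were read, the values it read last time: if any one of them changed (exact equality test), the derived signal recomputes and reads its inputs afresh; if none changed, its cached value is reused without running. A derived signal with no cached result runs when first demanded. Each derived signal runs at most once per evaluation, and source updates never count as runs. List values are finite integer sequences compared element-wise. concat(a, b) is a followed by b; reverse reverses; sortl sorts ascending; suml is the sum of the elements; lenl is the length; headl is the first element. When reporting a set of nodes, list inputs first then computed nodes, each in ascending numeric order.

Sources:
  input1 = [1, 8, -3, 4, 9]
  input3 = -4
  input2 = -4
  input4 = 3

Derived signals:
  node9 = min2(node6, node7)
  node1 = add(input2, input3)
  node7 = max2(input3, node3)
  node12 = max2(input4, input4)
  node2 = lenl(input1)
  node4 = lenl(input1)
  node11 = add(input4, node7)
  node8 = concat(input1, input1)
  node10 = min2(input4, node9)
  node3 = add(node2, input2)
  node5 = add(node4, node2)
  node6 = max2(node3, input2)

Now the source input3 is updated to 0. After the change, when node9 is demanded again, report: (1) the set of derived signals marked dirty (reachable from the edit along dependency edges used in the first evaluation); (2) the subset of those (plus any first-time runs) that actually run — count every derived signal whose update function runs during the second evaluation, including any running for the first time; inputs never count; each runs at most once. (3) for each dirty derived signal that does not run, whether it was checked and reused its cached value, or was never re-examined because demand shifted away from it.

First evaluation (everything demanded from the output):
  node2 = lenl([1, 8, -3, 4, 9]) = 5
  node3 = add(5, -4) = 1
  node6 = max2(1, -4) = 1
  node7 = max2(-4, 1) = 1
  node9 = min2(1, 1) = 1

Propagation after the edit:
  node7: runs — input3 -4->0; result 1 (same value as before).
  node9: checked — values it read are unchanged (node6 unchanged, node7 unchanged); reused cached 1 without running.

Key observation: the change is absorbed at node7 — it re-runs but produces the same value, and the output's value is unchanged.

Marked dirty: node7, node9.
Derived signals that run: node7 — 1 in total.
Checked but reused from cache: node9.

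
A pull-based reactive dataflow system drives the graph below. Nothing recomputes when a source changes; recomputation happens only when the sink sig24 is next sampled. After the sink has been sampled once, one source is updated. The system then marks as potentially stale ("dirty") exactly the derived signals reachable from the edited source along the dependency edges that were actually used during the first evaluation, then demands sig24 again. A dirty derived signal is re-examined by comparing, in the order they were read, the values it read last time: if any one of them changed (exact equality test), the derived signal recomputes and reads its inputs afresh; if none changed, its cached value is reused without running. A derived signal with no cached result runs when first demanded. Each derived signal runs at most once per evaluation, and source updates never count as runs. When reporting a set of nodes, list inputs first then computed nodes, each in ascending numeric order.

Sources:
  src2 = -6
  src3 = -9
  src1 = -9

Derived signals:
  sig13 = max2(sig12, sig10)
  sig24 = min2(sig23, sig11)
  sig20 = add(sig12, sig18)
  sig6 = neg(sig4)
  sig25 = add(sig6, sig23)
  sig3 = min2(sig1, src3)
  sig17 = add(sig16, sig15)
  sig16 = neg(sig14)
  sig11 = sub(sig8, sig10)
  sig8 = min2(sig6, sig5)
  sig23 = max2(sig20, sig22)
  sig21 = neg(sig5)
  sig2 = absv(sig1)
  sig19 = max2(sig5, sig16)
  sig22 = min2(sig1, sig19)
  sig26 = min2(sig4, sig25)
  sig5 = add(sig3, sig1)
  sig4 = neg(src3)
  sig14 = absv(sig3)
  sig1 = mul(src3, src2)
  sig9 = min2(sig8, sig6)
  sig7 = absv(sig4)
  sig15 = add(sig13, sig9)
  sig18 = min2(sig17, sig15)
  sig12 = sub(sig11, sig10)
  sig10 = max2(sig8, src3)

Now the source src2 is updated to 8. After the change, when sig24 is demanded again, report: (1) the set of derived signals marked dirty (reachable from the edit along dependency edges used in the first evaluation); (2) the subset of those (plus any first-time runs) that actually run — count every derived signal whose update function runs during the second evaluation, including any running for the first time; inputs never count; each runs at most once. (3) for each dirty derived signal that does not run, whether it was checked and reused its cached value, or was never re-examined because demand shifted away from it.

First evaluation (everything demanded from the output):
  sig1 = mul(-9, -6) = 54
  sig3 = min2(54, -9) = -9
  sig4 = neg(-9) = 9
  sig5 = add(-9, 54) = 45
  sig6 = neg(9) = -9
  sig8 = min2(-9, 45) = -9
  sig9 = min2(-9, -9) = -9
  sig10 = max2(-9, -9) = -9
  sig11 = sub(-9, -9) = 0
  sig12 = sub(0, -9) = 9
  sig13 = max2(9, -9) = 9
  sig14 = absv(-9) = 9
  sig15 = add(9, -9) = 0
  sig16 = neg(9) = -9
  sig17 = add(-9, 0) = -9
  sig18 = min2(-9, 0) = -9
  sig19 = max2(45, -9) = 45
  sig20 = add(9, -9) = 0
  sig22 = min2(54, 45) = 45
  sig23 = max2(0, 45) = 45
  sig24 = min2(45, 0) = 0

Propagation after the edit:
  sig1: runs — src2 -6->8; result -72.
  sig3: runs — sig1 54->-72; result -72.
  sig5: runs — sig3 -9->-72; sig1 54->-72; result -144.
  sig8: runs — sig5 45->-144; result -144.
  sig9: runs — sig8 -9->-144; result -144.
  sig10: runs — sig8 -9->-144; result -9 (same value as before).
  sig11: runs — sig8 -9->-144; result -135.
  sig12: runs — sig11 0->-135; result -126.
  sig13: runs — sig12 9->-126; result -9.
  sig14: runs — sig3 -9->-72; result 72.
  sig15: runs — sig13 9->-9; sig9 -9->-144; result -153.
  sig16: runs — sig14 9->72; result -72.
  sig17: runs — sig16 -9->-72; sig15 0->-153; result -225.
  sig18: runs — sig17 -9->-225; sig15 0->-153; result -225.
  sig19: runs — sig5 45->-144; sig16 -9->-72; result -72.
  sig20: runs — sig12 9->-126; sig18 -9->-225; result -351.
  sig22: runs — sig1 54->-72; sig19 45->-72; result -72.
  sig23: runs — sig20 0->-351; sig22 45->-72; result -72.
  sig24: runs — sig23 45->-72; sig11 0->-135; result -135.

Marked dirty: sig1, sig3, sig5, sig8, sig9, sig10, sig11, sig12, sig13, sig14, sig15, sig16, sig17, sig18, sig19, sig20, sig22, sig23, sig24.
Derived signals that run: sig1, sig3, sig5, sig8, sig9, sig10, sig11, sig12, sig13, sig14, sig15, sig16, sig17, sig18, sig19, sig20, sig22, sig23, sig24 — 19 in total.
Every dirty derived signal ran.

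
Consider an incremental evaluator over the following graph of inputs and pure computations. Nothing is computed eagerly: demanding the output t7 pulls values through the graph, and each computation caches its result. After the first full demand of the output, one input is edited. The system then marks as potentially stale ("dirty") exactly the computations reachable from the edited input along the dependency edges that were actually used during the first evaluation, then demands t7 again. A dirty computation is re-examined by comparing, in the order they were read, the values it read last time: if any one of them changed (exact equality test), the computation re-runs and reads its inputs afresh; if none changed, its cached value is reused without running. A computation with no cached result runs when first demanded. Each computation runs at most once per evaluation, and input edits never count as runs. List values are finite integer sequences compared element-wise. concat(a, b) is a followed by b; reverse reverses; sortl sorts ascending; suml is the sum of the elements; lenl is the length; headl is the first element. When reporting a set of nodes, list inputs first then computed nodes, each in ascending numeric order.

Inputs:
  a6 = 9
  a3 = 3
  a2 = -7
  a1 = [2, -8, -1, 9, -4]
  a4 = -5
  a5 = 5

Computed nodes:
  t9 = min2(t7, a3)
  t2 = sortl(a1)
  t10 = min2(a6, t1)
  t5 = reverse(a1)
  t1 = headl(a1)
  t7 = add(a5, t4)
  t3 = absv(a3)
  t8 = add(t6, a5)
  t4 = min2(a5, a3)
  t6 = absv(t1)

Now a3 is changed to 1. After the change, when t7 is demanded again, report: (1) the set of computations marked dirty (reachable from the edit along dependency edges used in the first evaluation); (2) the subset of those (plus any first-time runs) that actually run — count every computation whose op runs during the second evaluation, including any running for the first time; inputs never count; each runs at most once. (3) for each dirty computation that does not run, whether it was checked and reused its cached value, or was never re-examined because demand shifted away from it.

Initial pass — values computed on the first demand:
  t4 = min2(5, 3) = 3
  t7 = add(5, 3) = 8

Second demand — change propagation:
  t4: re-runs because a3 3->1; new result 1.
  t7: re-runs because t4 3->1; new result 6.

Dirty set: t4, t7.
Run set: t4, t7 (2 run).
All dirty computations ended up running.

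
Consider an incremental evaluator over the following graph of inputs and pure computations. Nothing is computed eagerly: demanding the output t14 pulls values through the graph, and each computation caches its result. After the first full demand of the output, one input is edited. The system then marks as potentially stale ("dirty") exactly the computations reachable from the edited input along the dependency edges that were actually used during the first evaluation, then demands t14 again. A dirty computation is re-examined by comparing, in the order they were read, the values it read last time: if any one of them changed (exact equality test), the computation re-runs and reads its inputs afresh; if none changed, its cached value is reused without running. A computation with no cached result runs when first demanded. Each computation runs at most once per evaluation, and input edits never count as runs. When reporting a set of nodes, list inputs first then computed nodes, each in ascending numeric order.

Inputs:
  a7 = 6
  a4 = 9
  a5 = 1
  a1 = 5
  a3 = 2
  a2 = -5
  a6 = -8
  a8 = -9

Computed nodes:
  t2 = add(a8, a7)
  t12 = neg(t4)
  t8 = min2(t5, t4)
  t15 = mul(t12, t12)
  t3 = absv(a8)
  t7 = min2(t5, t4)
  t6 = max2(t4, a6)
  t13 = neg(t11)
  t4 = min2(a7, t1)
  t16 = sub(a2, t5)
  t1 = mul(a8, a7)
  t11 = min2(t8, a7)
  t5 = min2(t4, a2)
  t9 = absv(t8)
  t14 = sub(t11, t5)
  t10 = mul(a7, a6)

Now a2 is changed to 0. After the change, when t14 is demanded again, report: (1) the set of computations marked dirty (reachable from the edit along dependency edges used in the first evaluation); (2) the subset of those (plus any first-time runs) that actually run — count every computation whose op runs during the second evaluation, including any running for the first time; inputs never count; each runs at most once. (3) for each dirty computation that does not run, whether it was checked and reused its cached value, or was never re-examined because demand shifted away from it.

Dirty set: t5, t8, t11, t14.
Run set: t5 (1 run).
Re-examined without running (cache reused): t8, t11, t14.
The important point: t5 recomputes to an identical value, and the output ends up unchanged.

Initial pass — values computed on the first demand:
  t1 = mul(-9, 6) = -54
  t4 = min2(6, -54) = -54
  t5 = min2(-54, -5) = -54
  t8 = min2(-54, -54) = -54
  t11 = min2(-54, 6) = -54
  t14 = sub(-54, -54) = 0

Second demand — change propagation:
  t5: re-runs because a2 -5->0; new result -54 (unchanged).
  t8: re-examined; everything it read last time is the same (t5 unchanged, t4 unchanged) — cache -54 kept, no run.
  t11: re-examined; everything it read last time is the same (t8 unchanged, a7 unchanged) — cache -54 kept, no run.
  t14: re-examined; everything it read last time is the same (t11 unchanged, t5 unchanged) — cache 0 kept, no run.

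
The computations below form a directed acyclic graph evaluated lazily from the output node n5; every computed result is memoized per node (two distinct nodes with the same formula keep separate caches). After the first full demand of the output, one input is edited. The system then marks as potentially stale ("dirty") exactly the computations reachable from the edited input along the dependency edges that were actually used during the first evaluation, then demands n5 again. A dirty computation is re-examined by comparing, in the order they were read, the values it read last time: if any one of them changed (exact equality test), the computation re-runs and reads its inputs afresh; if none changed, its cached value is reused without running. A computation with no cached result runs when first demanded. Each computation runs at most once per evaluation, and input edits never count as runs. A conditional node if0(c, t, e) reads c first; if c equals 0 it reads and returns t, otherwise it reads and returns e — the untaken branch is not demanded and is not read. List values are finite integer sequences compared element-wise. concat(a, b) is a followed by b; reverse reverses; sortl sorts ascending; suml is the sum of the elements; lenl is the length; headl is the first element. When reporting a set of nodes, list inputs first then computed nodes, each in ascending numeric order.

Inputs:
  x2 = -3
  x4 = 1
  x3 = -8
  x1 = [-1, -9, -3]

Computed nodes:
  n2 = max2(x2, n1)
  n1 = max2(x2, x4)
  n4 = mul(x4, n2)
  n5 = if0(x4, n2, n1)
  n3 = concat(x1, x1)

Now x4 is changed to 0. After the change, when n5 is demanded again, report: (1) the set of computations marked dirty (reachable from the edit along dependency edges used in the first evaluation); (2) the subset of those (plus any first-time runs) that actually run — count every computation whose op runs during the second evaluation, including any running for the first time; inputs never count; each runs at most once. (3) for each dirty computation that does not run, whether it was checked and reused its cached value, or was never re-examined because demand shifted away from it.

First demand of the output computes:
  n1 = max2(-3, 1) = 1
  n5 = if0(x4=1 -> else branch n1) = 1

After the edit, cleaning proceeds:
  n1: a read changed (x4 1->0) — executes, giving 0.
  n2: had never run; runs now, result 0.
  n5: a read changed (x4 1->0; n1 1->0) — executes, giving 0.

Note the branch switch — n2 had no cache and runs now for the first time.

The edit dirties: n1, n5.
3 computations run: n1, n2, n5.
No dirty computation escaped a run.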